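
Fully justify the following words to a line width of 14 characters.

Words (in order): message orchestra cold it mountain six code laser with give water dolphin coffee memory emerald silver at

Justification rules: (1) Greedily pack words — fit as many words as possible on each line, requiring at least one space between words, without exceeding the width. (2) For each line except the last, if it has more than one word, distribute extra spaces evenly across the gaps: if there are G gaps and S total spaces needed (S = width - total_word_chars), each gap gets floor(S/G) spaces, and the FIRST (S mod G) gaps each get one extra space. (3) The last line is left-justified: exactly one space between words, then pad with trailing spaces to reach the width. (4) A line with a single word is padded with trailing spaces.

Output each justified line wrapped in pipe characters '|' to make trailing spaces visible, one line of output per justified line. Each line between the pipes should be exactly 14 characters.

Line 1: ['message'] (min_width=7, slack=7)
Line 2: ['orchestra', 'cold'] (min_width=14, slack=0)
Line 3: ['it', 'mountain'] (min_width=11, slack=3)
Line 4: ['six', 'code', 'laser'] (min_width=14, slack=0)
Line 5: ['with', 'give'] (min_width=9, slack=5)
Line 6: ['water', 'dolphin'] (min_width=13, slack=1)
Line 7: ['coffee', 'memory'] (min_width=13, slack=1)
Line 8: ['emerald', 'silver'] (min_width=14, slack=0)
Line 9: ['at'] (min_width=2, slack=12)

Answer: |message       |
|orchestra cold|
|it    mountain|
|six code laser|
|with      give|
|water  dolphin|
|coffee  memory|
|emerald silver|
|at            |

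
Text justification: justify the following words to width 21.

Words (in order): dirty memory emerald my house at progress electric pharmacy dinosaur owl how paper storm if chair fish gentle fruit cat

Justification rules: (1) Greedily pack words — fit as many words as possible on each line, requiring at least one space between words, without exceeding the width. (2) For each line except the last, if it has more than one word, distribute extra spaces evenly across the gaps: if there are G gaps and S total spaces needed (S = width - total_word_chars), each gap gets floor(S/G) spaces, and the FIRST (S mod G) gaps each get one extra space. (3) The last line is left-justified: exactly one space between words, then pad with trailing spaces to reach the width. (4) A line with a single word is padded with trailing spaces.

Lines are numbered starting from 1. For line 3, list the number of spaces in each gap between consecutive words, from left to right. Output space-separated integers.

Line 1: ['dirty', 'memory', 'emerald'] (min_width=20, slack=1)
Line 2: ['my', 'house', 'at', 'progress'] (min_width=20, slack=1)
Line 3: ['electric', 'pharmacy'] (min_width=17, slack=4)
Line 4: ['dinosaur', 'owl', 'how'] (min_width=16, slack=5)
Line 5: ['paper', 'storm', 'if', 'chair'] (min_width=20, slack=1)
Line 6: ['fish', 'gentle', 'fruit', 'cat'] (min_width=21, slack=0)

Answer: 5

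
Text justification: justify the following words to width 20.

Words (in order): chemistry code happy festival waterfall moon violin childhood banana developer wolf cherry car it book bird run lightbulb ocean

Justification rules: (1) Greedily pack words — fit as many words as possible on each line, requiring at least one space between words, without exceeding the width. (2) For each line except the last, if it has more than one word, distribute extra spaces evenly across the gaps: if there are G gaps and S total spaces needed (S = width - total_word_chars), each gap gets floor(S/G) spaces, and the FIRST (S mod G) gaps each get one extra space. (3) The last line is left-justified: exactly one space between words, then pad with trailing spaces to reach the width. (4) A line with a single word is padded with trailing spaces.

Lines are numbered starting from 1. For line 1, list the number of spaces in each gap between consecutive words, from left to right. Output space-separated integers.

Answer: 1 1

Derivation:
Line 1: ['chemistry', 'code', 'happy'] (min_width=20, slack=0)
Line 2: ['festival', 'waterfall'] (min_width=18, slack=2)
Line 3: ['moon', 'violin'] (min_width=11, slack=9)
Line 4: ['childhood', 'banana'] (min_width=16, slack=4)
Line 5: ['developer', 'wolf'] (min_width=14, slack=6)
Line 6: ['cherry', 'car', 'it', 'book'] (min_width=18, slack=2)
Line 7: ['bird', 'run', 'lightbulb'] (min_width=18, slack=2)
Line 8: ['ocean'] (min_width=5, slack=15)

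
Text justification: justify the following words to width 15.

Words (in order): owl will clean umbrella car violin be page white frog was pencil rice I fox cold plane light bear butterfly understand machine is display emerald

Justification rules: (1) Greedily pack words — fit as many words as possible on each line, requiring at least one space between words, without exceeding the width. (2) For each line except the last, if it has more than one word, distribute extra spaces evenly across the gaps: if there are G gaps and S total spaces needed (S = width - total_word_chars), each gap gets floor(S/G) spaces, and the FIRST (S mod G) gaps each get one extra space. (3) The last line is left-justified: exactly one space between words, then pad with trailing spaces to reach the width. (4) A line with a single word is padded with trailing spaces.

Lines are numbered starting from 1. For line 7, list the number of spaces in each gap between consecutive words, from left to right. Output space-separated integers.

Line 1: ['owl', 'will', 'clean'] (min_width=14, slack=1)
Line 2: ['umbrella', 'car'] (min_width=12, slack=3)
Line 3: ['violin', 'be', 'page'] (min_width=14, slack=1)
Line 4: ['white', 'frog', 'was'] (min_width=14, slack=1)
Line 5: ['pencil', 'rice', 'I'] (min_width=13, slack=2)
Line 6: ['fox', 'cold', 'plane'] (min_width=14, slack=1)
Line 7: ['light', 'bear'] (min_width=10, slack=5)
Line 8: ['butterfly'] (min_width=9, slack=6)
Line 9: ['understand'] (min_width=10, slack=5)
Line 10: ['machine', 'is'] (min_width=10, slack=5)
Line 11: ['display', 'emerald'] (min_width=15, slack=0)

Answer: 6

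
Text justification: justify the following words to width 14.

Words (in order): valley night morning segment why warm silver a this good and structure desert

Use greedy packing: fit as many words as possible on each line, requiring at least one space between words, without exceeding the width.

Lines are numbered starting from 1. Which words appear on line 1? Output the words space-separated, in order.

Line 1: ['valley', 'night'] (min_width=12, slack=2)
Line 2: ['morning'] (min_width=7, slack=7)
Line 3: ['segment', 'why'] (min_width=11, slack=3)
Line 4: ['warm', 'silver', 'a'] (min_width=13, slack=1)
Line 5: ['this', 'good', 'and'] (min_width=13, slack=1)
Line 6: ['structure'] (min_width=9, slack=5)
Line 7: ['desert'] (min_width=6, slack=8)

Answer: valley night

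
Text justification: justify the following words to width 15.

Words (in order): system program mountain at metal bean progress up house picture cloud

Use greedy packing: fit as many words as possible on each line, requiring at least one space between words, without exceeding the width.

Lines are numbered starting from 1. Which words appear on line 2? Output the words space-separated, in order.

Line 1: ['system', 'program'] (min_width=14, slack=1)
Line 2: ['mountain', 'at'] (min_width=11, slack=4)
Line 3: ['metal', 'bean'] (min_width=10, slack=5)
Line 4: ['progress', 'up'] (min_width=11, slack=4)
Line 5: ['house', 'picture'] (min_width=13, slack=2)
Line 6: ['cloud'] (min_width=5, slack=10)

Answer: mountain at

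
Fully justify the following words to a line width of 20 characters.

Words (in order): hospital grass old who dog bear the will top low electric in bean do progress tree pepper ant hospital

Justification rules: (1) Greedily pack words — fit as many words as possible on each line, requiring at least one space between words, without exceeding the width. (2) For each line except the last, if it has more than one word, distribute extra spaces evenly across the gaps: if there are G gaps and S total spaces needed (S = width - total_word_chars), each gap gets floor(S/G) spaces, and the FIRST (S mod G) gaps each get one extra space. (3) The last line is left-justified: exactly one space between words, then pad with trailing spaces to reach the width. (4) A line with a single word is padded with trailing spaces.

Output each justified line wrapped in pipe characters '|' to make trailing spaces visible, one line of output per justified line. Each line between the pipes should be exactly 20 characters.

Answer: |hospital  grass  old|
|who   dog  bear  the|
|will     top     low|
|electric  in bean do|
|progress tree pepper|
|ant hospital        |

Derivation:
Line 1: ['hospital', 'grass', 'old'] (min_width=18, slack=2)
Line 2: ['who', 'dog', 'bear', 'the'] (min_width=16, slack=4)
Line 3: ['will', 'top', 'low'] (min_width=12, slack=8)
Line 4: ['electric', 'in', 'bean', 'do'] (min_width=19, slack=1)
Line 5: ['progress', 'tree', 'pepper'] (min_width=20, slack=0)
Line 6: ['ant', 'hospital'] (min_width=12, slack=8)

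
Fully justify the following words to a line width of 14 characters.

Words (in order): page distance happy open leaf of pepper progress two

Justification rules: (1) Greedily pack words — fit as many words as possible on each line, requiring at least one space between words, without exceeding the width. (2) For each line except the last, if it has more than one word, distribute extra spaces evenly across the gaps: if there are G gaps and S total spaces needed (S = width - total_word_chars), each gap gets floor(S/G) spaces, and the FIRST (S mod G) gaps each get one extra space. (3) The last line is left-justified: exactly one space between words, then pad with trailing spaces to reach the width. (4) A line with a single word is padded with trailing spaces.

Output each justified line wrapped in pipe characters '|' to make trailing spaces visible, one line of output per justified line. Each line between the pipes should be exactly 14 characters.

Answer: |page  distance|
|happy     open|
|leaf of pepper|
|progress two  |

Derivation:
Line 1: ['page', 'distance'] (min_width=13, slack=1)
Line 2: ['happy', 'open'] (min_width=10, slack=4)
Line 3: ['leaf', 'of', 'pepper'] (min_width=14, slack=0)
Line 4: ['progress', 'two'] (min_width=12, slack=2)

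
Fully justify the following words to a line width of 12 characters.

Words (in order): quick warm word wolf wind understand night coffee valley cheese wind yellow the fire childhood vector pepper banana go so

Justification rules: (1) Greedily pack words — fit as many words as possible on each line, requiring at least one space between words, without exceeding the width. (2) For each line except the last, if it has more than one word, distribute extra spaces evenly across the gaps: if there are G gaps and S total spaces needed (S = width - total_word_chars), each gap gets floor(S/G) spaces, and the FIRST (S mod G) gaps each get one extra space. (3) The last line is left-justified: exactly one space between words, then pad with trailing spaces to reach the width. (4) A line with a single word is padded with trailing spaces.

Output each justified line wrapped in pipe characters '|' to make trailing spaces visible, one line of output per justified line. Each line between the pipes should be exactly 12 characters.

Answer: |quick   warm|
|word    wolf|
|wind        |
|understand  |
|night coffee|
|valley      |
|cheese  wind|
|yellow   the|
|fire        |
|childhood   |
|vector      |
|pepper      |
|banana go so|

Derivation:
Line 1: ['quick', 'warm'] (min_width=10, slack=2)
Line 2: ['word', 'wolf'] (min_width=9, slack=3)
Line 3: ['wind'] (min_width=4, slack=8)
Line 4: ['understand'] (min_width=10, slack=2)
Line 5: ['night', 'coffee'] (min_width=12, slack=0)
Line 6: ['valley'] (min_width=6, slack=6)
Line 7: ['cheese', 'wind'] (min_width=11, slack=1)
Line 8: ['yellow', 'the'] (min_width=10, slack=2)
Line 9: ['fire'] (min_width=4, slack=8)
Line 10: ['childhood'] (min_width=9, slack=3)
Line 11: ['vector'] (min_width=6, slack=6)
Line 12: ['pepper'] (min_width=6, slack=6)
Line 13: ['banana', 'go', 'so'] (min_width=12, slack=0)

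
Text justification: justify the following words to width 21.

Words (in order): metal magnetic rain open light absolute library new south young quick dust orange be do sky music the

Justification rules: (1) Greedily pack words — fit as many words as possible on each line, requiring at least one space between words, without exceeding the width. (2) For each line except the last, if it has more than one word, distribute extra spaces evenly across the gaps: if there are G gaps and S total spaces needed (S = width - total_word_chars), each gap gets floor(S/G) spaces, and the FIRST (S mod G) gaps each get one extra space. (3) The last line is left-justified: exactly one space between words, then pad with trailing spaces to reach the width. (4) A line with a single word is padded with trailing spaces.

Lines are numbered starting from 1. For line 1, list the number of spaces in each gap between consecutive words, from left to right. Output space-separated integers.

Answer: 2 2

Derivation:
Line 1: ['metal', 'magnetic', 'rain'] (min_width=19, slack=2)
Line 2: ['open', 'light', 'absolute'] (min_width=19, slack=2)
Line 3: ['library', 'new', 'south'] (min_width=17, slack=4)
Line 4: ['young', 'quick', 'dust'] (min_width=16, slack=5)
Line 5: ['orange', 'be', 'do', 'sky'] (min_width=16, slack=5)
Line 6: ['music', 'the'] (min_width=9, slack=12)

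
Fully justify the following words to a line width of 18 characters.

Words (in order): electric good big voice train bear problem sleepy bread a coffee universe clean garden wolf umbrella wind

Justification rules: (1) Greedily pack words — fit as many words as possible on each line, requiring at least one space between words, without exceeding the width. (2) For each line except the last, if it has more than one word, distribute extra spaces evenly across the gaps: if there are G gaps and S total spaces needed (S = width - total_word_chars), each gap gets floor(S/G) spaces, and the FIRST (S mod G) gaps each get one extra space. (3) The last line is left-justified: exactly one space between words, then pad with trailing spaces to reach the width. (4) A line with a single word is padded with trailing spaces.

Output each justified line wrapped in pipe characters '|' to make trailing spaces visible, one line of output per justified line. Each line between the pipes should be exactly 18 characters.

Answer: |electric  good big|
|voice  train  bear|
|problem     sleepy|
|bread   a   coffee|
|universe     clean|
|garden        wolf|
|umbrella wind     |

Derivation:
Line 1: ['electric', 'good', 'big'] (min_width=17, slack=1)
Line 2: ['voice', 'train', 'bear'] (min_width=16, slack=2)
Line 3: ['problem', 'sleepy'] (min_width=14, slack=4)
Line 4: ['bread', 'a', 'coffee'] (min_width=14, slack=4)
Line 5: ['universe', 'clean'] (min_width=14, slack=4)
Line 6: ['garden', 'wolf'] (min_width=11, slack=7)
Line 7: ['umbrella', 'wind'] (min_width=13, slack=5)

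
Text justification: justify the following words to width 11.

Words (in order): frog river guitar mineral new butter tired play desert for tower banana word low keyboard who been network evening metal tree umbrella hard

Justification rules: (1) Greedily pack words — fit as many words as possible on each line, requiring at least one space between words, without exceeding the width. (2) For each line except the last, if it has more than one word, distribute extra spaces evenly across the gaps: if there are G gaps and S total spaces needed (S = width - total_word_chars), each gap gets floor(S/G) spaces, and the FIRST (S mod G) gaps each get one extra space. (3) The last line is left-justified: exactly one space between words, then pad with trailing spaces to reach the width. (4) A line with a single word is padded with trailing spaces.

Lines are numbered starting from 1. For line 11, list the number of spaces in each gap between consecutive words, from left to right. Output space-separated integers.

Answer: 4

Derivation:
Line 1: ['frog', 'river'] (min_width=10, slack=1)
Line 2: ['guitar'] (min_width=6, slack=5)
Line 3: ['mineral', 'new'] (min_width=11, slack=0)
Line 4: ['butter'] (min_width=6, slack=5)
Line 5: ['tired', 'play'] (min_width=10, slack=1)
Line 6: ['desert', 'for'] (min_width=10, slack=1)
Line 7: ['tower'] (min_width=5, slack=6)
Line 8: ['banana', 'word'] (min_width=11, slack=0)
Line 9: ['low'] (min_width=3, slack=8)
Line 10: ['keyboard'] (min_width=8, slack=3)
Line 11: ['who', 'been'] (min_width=8, slack=3)
Line 12: ['network'] (min_width=7, slack=4)
Line 13: ['evening'] (min_width=7, slack=4)
Line 14: ['metal', 'tree'] (min_width=10, slack=1)
Line 15: ['umbrella'] (min_width=8, slack=3)
Line 16: ['hard'] (min_width=4, slack=7)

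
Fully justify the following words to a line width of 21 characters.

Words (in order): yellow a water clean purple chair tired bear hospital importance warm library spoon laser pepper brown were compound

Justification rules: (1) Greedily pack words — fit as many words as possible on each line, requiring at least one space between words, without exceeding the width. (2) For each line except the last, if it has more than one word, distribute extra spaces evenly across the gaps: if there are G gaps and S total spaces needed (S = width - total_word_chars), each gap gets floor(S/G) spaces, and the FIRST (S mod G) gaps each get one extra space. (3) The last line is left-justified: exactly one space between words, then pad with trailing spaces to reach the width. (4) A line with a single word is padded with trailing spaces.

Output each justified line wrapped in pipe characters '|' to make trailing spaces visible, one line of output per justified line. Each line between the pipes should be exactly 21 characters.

Answer: |yellow  a water clean|
|purple   chair  tired|
|bear         hospital|
|importance       warm|
|library  spoon  laser|
|pepper   brown   were|
|compound             |

Derivation:
Line 1: ['yellow', 'a', 'water', 'clean'] (min_width=20, slack=1)
Line 2: ['purple', 'chair', 'tired'] (min_width=18, slack=3)
Line 3: ['bear', 'hospital'] (min_width=13, slack=8)
Line 4: ['importance', 'warm'] (min_width=15, slack=6)
Line 5: ['library', 'spoon', 'laser'] (min_width=19, slack=2)
Line 6: ['pepper', 'brown', 'were'] (min_width=17, slack=4)
Line 7: ['compound'] (min_width=8, slack=13)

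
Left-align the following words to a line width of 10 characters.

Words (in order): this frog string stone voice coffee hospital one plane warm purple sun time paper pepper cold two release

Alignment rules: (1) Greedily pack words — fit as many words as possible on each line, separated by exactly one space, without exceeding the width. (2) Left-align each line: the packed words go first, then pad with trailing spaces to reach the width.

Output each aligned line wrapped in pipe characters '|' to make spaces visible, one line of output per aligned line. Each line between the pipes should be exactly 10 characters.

Line 1: ['this', 'frog'] (min_width=9, slack=1)
Line 2: ['string'] (min_width=6, slack=4)
Line 3: ['stone'] (min_width=5, slack=5)
Line 4: ['voice'] (min_width=5, slack=5)
Line 5: ['coffee'] (min_width=6, slack=4)
Line 6: ['hospital'] (min_width=8, slack=2)
Line 7: ['one', 'plane'] (min_width=9, slack=1)
Line 8: ['warm'] (min_width=4, slack=6)
Line 9: ['purple', 'sun'] (min_width=10, slack=0)
Line 10: ['time', 'paper'] (min_width=10, slack=0)
Line 11: ['pepper'] (min_width=6, slack=4)
Line 12: ['cold', 'two'] (min_width=8, slack=2)
Line 13: ['release'] (min_width=7, slack=3)

Answer: |this frog |
|string    |
|stone     |
|voice     |
|coffee    |
|hospital  |
|one plane |
|warm      |
|purple sun|
|time paper|
|pepper    |
|cold two  |
|release   |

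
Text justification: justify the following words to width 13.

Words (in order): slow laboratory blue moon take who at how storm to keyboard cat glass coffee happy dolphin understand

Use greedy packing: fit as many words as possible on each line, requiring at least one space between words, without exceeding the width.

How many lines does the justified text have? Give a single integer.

Answer: 9

Derivation:
Line 1: ['slow'] (min_width=4, slack=9)
Line 2: ['laboratory'] (min_width=10, slack=3)
Line 3: ['blue', 'moon'] (min_width=9, slack=4)
Line 4: ['take', 'who', 'at'] (min_width=11, slack=2)
Line 5: ['how', 'storm', 'to'] (min_width=12, slack=1)
Line 6: ['keyboard', 'cat'] (min_width=12, slack=1)
Line 7: ['glass', 'coffee'] (min_width=12, slack=1)
Line 8: ['happy', 'dolphin'] (min_width=13, slack=0)
Line 9: ['understand'] (min_width=10, slack=3)
Total lines: 9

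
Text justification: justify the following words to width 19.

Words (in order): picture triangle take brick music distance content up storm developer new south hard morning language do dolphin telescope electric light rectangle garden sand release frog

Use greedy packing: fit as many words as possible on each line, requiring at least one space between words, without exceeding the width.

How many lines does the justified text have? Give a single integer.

Line 1: ['picture', 'triangle'] (min_width=16, slack=3)
Line 2: ['take', 'brick', 'music'] (min_width=16, slack=3)
Line 3: ['distance', 'content', 'up'] (min_width=19, slack=0)
Line 4: ['storm', 'developer', 'new'] (min_width=19, slack=0)
Line 5: ['south', 'hard', 'morning'] (min_width=18, slack=1)
Line 6: ['language', 'do', 'dolphin'] (min_width=19, slack=0)
Line 7: ['telescope', 'electric'] (min_width=18, slack=1)
Line 8: ['light', 'rectangle'] (min_width=15, slack=4)
Line 9: ['garden', 'sand', 'release'] (min_width=19, slack=0)
Line 10: ['frog'] (min_width=4, slack=15)
Total lines: 10

Answer: 10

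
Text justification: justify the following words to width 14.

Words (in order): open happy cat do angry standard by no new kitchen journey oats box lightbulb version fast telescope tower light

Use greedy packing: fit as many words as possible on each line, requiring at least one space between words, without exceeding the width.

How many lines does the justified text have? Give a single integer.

Line 1: ['open', 'happy', 'cat'] (min_width=14, slack=0)
Line 2: ['do', 'angry'] (min_width=8, slack=6)
Line 3: ['standard', 'by', 'no'] (min_width=14, slack=0)
Line 4: ['new', 'kitchen'] (min_width=11, slack=3)
Line 5: ['journey', 'oats'] (min_width=12, slack=2)
Line 6: ['box', 'lightbulb'] (min_width=13, slack=1)
Line 7: ['version', 'fast'] (min_width=12, slack=2)
Line 8: ['telescope'] (min_width=9, slack=5)
Line 9: ['tower', 'light'] (min_width=11, slack=3)
Total lines: 9

Answer: 9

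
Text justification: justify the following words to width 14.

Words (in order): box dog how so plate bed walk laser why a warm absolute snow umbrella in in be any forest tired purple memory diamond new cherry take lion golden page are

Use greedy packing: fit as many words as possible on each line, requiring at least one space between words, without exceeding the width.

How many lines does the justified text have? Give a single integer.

Line 1: ['box', 'dog', 'how', 'so'] (min_width=14, slack=0)
Line 2: ['plate', 'bed', 'walk'] (min_width=14, slack=0)
Line 3: ['laser', 'why', 'a'] (min_width=11, slack=3)
Line 4: ['warm', 'absolute'] (min_width=13, slack=1)
Line 5: ['snow', 'umbrella'] (min_width=13, slack=1)
Line 6: ['in', 'in', 'be', 'any'] (min_width=12, slack=2)
Line 7: ['forest', 'tired'] (min_width=12, slack=2)
Line 8: ['purple', 'memory'] (min_width=13, slack=1)
Line 9: ['diamond', 'new'] (min_width=11, slack=3)
Line 10: ['cherry', 'take'] (min_width=11, slack=3)
Line 11: ['lion', 'golden'] (min_width=11, slack=3)
Line 12: ['page', 'are'] (min_width=8, slack=6)
Total lines: 12

Answer: 12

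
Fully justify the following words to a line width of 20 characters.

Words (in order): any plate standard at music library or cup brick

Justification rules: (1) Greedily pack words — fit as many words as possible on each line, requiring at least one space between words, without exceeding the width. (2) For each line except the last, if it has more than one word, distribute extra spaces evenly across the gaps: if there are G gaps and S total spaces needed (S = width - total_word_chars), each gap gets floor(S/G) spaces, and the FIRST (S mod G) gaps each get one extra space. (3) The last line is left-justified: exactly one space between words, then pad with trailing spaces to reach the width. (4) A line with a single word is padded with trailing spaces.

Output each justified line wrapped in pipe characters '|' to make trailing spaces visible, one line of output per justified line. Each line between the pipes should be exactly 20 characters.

Answer: |any  plate  standard|
|at  music library or|
|cup brick           |

Derivation:
Line 1: ['any', 'plate', 'standard'] (min_width=18, slack=2)
Line 2: ['at', 'music', 'library', 'or'] (min_width=19, slack=1)
Line 3: ['cup', 'brick'] (min_width=9, slack=11)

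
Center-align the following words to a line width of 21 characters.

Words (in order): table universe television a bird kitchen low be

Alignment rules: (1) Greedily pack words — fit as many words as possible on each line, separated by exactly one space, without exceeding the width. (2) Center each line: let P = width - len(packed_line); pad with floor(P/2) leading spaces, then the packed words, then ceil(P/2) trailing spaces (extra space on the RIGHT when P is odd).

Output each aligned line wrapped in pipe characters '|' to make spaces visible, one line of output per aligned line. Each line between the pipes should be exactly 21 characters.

Line 1: ['table', 'universe'] (min_width=14, slack=7)
Line 2: ['television', 'a', 'bird'] (min_width=17, slack=4)
Line 3: ['kitchen', 'low', 'be'] (min_width=14, slack=7)

Answer: |   table universe    |
|  television a bird  |
|   kitchen low be    |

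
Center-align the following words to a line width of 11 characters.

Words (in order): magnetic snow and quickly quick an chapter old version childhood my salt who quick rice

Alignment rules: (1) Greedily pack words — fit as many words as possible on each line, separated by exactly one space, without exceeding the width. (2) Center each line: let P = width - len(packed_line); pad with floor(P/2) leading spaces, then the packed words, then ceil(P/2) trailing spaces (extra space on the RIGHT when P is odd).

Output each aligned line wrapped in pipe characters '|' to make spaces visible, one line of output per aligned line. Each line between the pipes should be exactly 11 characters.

Answer: | magnetic  |
| snow and  |
|  quickly  |
| quick an  |
|chapter old|
|  version  |
| childhood |
|my salt who|
|quick rice |

Derivation:
Line 1: ['magnetic'] (min_width=8, slack=3)
Line 2: ['snow', 'and'] (min_width=8, slack=3)
Line 3: ['quickly'] (min_width=7, slack=4)
Line 4: ['quick', 'an'] (min_width=8, slack=3)
Line 5: ['chapter', 'old'] (min_width=11, slack=0)
Line 6: ['version'] (min_width=7, slack=4)
Line 7: ['childhood'] (min_width=9, slack=2)
Line 8: ['my', 'salt', 'who'] (min_width=11, slack=0)
Line 9: ['quick', 'rice'] (min_width=10, slack=1)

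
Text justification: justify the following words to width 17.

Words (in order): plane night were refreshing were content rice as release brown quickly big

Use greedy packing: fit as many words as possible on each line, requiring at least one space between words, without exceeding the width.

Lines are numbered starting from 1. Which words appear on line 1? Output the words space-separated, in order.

Answer: plane night were

Derivation:
Line 1: ['plane', 'night', 'were'] (min_width=16, slack=1)
Line 2: ['refreshing', 'were'] (min_width=15, slack=2)
Line 3: ['content', 'rice', 'as'] (min_width=15, slack=2)
Line 4: ['release', 'brown'] (min_width=13, slack=4)
Line 5: ['quickly', 'big'] (min_width=11, slack=6)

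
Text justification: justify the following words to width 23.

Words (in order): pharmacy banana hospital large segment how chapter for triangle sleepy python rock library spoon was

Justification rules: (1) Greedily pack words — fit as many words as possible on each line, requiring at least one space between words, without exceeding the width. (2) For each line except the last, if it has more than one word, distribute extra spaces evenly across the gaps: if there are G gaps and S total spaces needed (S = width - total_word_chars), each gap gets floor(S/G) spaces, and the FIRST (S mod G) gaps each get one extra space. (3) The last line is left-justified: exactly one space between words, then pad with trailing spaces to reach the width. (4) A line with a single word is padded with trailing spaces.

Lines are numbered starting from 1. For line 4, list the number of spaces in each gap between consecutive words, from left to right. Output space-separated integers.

Line 1: ['pharmacy', 'banana'] (min_width=15, slack=8)
Line 2: ['hospital', 'large', 'segment'] (min_width=22, slack=1)
Line 3: ['how', 'chapter', 'for'] (min_width=15, slack=8)
Line 4: ['triangle', 'sleepy', 'python'] (min_width=22, slack=1)
Line 5: ['rock', 'library', 'spoon', 'was'] (min_width=22, slack=1)

Answer: 2 1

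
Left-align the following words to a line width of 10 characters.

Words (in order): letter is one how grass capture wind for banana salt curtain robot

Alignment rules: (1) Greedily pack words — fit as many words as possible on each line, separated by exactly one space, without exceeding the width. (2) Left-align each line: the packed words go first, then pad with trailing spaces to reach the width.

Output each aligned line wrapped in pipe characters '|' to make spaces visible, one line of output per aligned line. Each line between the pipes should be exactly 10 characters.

Answer: |letter is |
|one how   |
|grass     |
|capture   |
|wind for  |
|banana    |
|salt      |
|curtain   |
|robot     |

Derivation:
Line 1: ['letter', 'is'] (min_width=9, slack=1)
Line 2: ['one', 'how'] (min_width=7, slack=3)
Line 3: ['grass'] (min_width=5, slack=5)
Line 4: ['capture'] (min_width=7, slack=3)
Line 5: ['wind', 'for'] (min_width=8, slack=2)
Line 6: ['banana'] (min_width=6, slack=4)
Line 7: ['salt'] (min_width=4, slack=6)
Line 8: ['curtain'] (min_width=7, slack=3)
Line 9: ['robot'] (min_width=5, slack=5)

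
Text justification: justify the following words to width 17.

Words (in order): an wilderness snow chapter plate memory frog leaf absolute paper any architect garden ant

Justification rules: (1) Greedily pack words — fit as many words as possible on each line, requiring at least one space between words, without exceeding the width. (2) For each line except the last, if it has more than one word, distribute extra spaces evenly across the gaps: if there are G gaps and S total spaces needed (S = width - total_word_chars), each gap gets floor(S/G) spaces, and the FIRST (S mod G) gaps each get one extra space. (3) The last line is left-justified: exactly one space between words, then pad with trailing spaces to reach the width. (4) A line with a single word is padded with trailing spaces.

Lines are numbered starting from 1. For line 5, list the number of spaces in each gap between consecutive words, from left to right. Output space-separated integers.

Answer: 9

Derivation:
Line 1: ['an', 'wilderness'] (min_width=13, slack=4)
Line 2: ['snow', 'chapter'] (min_width=12, slack=5)
Line 3: ['plate', 'memory', 'frog'] (min_width=17, slack=0)
Line 4: ['leaf', 'absolute'] (min_width=13, slack=4)
Line 5: ['paper', 'any'] (min_width=9, slack=8)
Line 6: ['architect', 'garden'] (min_width=16, slack=1)
Line 7: ['ant'] (min_width=3, slack=14)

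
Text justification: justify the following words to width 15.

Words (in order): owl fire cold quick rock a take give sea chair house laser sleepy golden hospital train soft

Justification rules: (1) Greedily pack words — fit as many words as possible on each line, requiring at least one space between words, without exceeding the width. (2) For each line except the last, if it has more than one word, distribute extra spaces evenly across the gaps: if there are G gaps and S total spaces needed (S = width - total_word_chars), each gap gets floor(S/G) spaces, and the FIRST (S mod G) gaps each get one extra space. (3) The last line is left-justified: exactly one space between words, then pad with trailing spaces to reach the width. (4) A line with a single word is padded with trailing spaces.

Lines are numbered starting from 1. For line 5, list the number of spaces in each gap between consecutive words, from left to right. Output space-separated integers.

Line 1: ['owl', 'fire', 'cold'] (min_width=13, slack=2)
Line 2: ['quick', 'rock', 'a'] (min_width=12, slack=3)
Line 3: ['take', 'give', 'sea'] (min_width=13, slack=2)
Line 4: ['chair', 'house'] (min_width=11, slack=4)
Line 5: ['laser', 'sleepy'] (min_width=12, slack=3)
Line 6: ['golden', 'hospital'] (min_width=15, slack=0)
Line 7: ['train', 'soft'] (min_width=10, slack=5)

Answer: 4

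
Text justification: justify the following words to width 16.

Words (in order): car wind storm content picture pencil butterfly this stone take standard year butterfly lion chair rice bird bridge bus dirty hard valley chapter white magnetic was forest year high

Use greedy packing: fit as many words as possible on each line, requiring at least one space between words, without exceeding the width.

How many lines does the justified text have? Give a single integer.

Line 1: ['car', 'wind', 'storm'] (min_width=14, slack=2)
Line 2: ['content', 'picture'] (min_width=15, slack=1)
Line 3: ['pencil', 'butterfly'] (min_width=16, slack=0)
Line 4: ['this', 'stone', 'take'] (min_width=15, slack=1)
Line 5: ['standard', 'year'] (min_width=13, slack=3)
Line 6: ['butterfly', 'lion'] (min_width=14, slack=2)
Line 7: ['chair', 'rice', 'bird'] (min_width=15, slack=1)
Line 8: ['bridge', 'bus', 'dirty'] (min_width=16, slack=0)
Line 9: ['hard', 'valley'] (min_width=11, slack=5)
Line 10: ['chapter', 'white'] (min_width=13, slack=3)
Line 11: ['magnetic', 'was'] (min_width=12, slack=4)
Line 12: ['forest', 'year', 'high'] (min_width=16, slack=0)
Total lines: 12

Answer: 12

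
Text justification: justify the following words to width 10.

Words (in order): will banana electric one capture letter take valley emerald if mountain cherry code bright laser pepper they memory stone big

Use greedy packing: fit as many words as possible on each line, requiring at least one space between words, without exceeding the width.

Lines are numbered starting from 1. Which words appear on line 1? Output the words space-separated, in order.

Line 1: ['will'] (min_width=4, slack=6)
Line 2: ['banana'] (min_width=6, slack=4)
Line 3: ['electric'] (min_width=8, slack=2)
Line 4: ['one'] (min_width=3, slack=7)
Line 5: ['capture'] (min_width=7, slack=3)
Line 6: ['letter'] (min_width=6, slack=4)
Line 7: ['take'] (min_width=4, slack=6)
Line 8: ['valley'] (min_width=6, slack=4)
Line 9: ['emerald', 'if'] (min_width=10, slack=0)
Line 10: ['mountain'] (min_width=8, slack=2)
Line 11: ['cherry'] (min_width=6, slack=4)
Line 12: ['code'] (min_width=4, slack=6)
Line 13: ['bright'] (min_width=6, slack=4)
Line 14: ['laser'] (min_width=5, slack=5)
Line 15: ['pepper'] (min_width=6, slack=4)
Line 16: ['they'] (min_width=4, slack=6)
Line 17: ['memory'] (min_width=6, slack=4)
Line 18: ['stone', 'big'] (min_width=9, slack=1)

Answer: will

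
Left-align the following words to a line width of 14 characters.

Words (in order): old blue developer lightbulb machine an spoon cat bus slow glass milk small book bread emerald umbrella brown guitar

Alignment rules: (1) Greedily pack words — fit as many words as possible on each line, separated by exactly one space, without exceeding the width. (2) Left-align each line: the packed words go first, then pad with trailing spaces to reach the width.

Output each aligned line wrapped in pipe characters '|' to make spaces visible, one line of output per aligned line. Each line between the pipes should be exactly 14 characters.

Line 1: ['old', 'blue'] (min_width=8, slack=6)
Line 2: ['developer'] (min_width=9, slack=5)
Line 3: ['lightbulb'] (min_width=9, slack=5)
Line 4: ['machine', 'an'] (min_width=10, slack=4)
Line 5: ['spoon', 'cat', 'bus'] (min_width=13, slack=1)
Line 6: ['slow', 'glass'] (min_width=10, slack=4)
Line 7: ['milk', 'small'] (min_width=10, slack=4)
Line 8: ['book', 'bread'] (min_width=10, slack=4)
Line 9: ['emerald'] (min_width=7, slack=7)
Line 10: ['umbrella', 'brown'] (min_width=14, slack=0)
Line 11: ['guitar'] (min_width=6, slack=8)

Answer: |old blue      |
|developer     |
|lightbulb     |
|machine an    |
|spoon cat bus |
|slow glass    |
|milk small    |
|book bread    |
|emerald       |
|umbrella brown|
|guitar        |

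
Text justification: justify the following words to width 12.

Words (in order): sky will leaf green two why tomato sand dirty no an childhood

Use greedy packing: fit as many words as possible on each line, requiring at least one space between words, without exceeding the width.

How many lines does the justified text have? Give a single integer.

Answer: 6

Derivation:
Line 1: ['sky', 'will'] (min_width=8, slack=4)
Line 2: ['leaf', 'green'] (min_width=10, slack=2)
Line 3: ['two', 'why'] (min_width=7, slack=5)
Line 4: ['tomato', 'sand'] (min_width=11, slack=1)
Line 5: ['dirty', 'no', 'an'] (min_width=11, slack=1)
Line 6: ['childhood'] (min_width=9, slack=3)
Total lines: 6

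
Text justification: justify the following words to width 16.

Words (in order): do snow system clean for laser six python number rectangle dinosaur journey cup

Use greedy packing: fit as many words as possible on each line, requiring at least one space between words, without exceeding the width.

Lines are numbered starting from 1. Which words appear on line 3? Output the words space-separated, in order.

Line 1: ['do', 'snow', 'system'] (min_width=14, slack=2)
Line 2: ['clean', 'for', 'laser'] (min_width=15, slack=1)
Line 3: ['six', 'python'] (min_width=10, slack=6)
Line 4: ['number', 'rectangle'] (min_width=16, slack=0)
Line 5: ['dinosaur', 'journey'] (min_width=16, slack=0)
Line 6: ['cup'] (min_width=3, slack=13)

Answer: six python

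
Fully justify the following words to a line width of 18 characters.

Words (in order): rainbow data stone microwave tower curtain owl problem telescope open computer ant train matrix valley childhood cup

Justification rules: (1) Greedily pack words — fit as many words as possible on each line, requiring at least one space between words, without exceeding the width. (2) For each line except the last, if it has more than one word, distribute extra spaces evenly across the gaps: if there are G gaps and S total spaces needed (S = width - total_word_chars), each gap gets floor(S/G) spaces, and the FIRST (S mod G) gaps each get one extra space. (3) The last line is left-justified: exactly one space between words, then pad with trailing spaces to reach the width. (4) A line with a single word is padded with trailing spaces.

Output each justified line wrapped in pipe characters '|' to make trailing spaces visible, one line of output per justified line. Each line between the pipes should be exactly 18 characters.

Answer: |rainbow data stone|
|microwave    tower|
|curtain        owl|
|problem  telescope|
|open  computer ant|
|train       matrix|
|valley   childhood|
|cup               |

Derivation:
Line 1: ['rainbow', 'data', 'stone'] (min_width=18, slack=0)
Line 2: ['microwave', 'tower'] (min_width=15, slack=3)
Line 3: ['curtain', 'owl'] (min_width=11, slack=7)
Line 4: ['problem', 'telescope'] (min_width=17, slack=1)
Line 5: ['open', 'computer', 'ant'] (min_width=17, slack=1)
Line 6: ['train', 'matrix'] (min_width=12, slack=6)
Line 7: ['valley', 'childhood'] (min_width=16, slack=2)
Line 8: ['cup'] (min_width=3, slack=15)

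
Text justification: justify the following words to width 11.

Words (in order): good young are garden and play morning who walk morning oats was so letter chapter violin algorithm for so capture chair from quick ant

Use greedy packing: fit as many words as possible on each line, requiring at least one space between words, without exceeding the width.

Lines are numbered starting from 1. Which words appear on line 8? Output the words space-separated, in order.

Line 1: ['good', 'young'] (min_width=10, slack=1)
Line 2: ['are', 'garden'] (min_width=10, slack=1)
Line 3: ['and', 'play'] (min_width=8, slack=3)
Line 4: ['morning', 'who'] (min_width=11, slack=0)
Line 5: ['walk'] (min_width=4, slack=7)
Line 6: ['morning'] (min_width=7, slack=4)
Line 7: ['oats', 'was', 'so'] (min_width=11, slack=0)
Line 8: ['letter'] (min_width=6, slack=5)
Line 9: ['chapter'] (min_width=7, slack=4)
Line 10: ['violin'] (min_width=6, slack=5)
Line 11: ['algorithm'] (min_width=9, slack=2)
Line 12: ['for', 'so'] (min_width=6, slack=5)
Line 13: ['capture'] (min_width=7, slack=4)
Line 14: ['chair', 'from'] (min_width=10, slack=1)
Line 15: ['quick', 'ant'] (min_width=9, slack=2)

Answer: letter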